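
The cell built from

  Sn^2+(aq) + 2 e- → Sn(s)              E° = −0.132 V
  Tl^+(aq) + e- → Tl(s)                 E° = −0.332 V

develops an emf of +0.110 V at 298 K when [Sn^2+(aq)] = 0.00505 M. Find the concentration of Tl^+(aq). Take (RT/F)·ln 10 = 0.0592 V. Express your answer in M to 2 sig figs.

2.4 M

With Sn²⁺/Sn at the cathode and Tl⁺/Tl at the anode, E°cell = −0.132 − (−0.332) = +0.200 V (n = 2).
Rearranging E = E° − (0.0592/n)·log Q gives log Q = 2(+0.200 − (+0.110))/0.0592 = 3.041.
The balanced reaction is Sn^2+(aq) + 2 Tl(s) → Sn(s) + 2 Tl^+(aq), so Q = [Tl^+(aq)]^2 / [Sn^2+(aq)].
Isolating [Tl^+(aq)] in Q = 10^{3.041} yields log [Tl^+(aq)] = 0.372, i.e. 2.4 M.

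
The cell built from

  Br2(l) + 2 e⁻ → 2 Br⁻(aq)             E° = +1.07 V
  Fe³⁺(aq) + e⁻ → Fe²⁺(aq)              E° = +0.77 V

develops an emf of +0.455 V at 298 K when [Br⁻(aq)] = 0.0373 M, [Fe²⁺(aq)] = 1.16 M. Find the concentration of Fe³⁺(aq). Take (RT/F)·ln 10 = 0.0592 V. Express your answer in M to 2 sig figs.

0.075 M

With Br₂/Br⁻ at the cathode and Fe³⁺/Fe²⁺ at the anode, E°cell = +1.07 − (+0.77) = +0.30 V (n = 2).
From the Nernst equation, log Q = n(E° − E)/0.0592 = 2·(+0.30 − (+0.455))/0.0592 = −5.236.
Balancing electrons gives Br2(l) + 2 Fe²⁺(aq) → 2 Br⁻(aq) + 2 Fe³⁺(aq); thus Q = ([Br⁻(aq)]^2·[Fe³⁺(aq)]^2) / [Fe²⁺(aq)]^2.
Substituting the known concentrations and solving, log [Fe³⁺(aq)] = −1.125 and [Fe³⁺(aq)] = 0.075 M.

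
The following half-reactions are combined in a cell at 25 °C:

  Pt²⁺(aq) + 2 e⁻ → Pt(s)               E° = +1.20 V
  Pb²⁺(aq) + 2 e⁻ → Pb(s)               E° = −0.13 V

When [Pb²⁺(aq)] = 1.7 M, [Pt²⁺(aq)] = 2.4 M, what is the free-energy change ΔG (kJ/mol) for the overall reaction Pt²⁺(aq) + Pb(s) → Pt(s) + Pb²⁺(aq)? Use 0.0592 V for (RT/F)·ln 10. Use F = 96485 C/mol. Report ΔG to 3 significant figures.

−257 kJ/mol

E°cell = +1.20 − (−0.13) = +1.33 V; the balanced reaction transfers n = 2 electrons.
Q = [Pb²⁺(aq)] / [Pt²⁺(aq)] = 0.708, so log Q = −0.150 and E = +1.33 − (0.0592/2)(−0.150) = +1.3344 V.
ΔG = −nFE = −(2)(96485)(+1.3344) J/mol = −257 kJ/mol.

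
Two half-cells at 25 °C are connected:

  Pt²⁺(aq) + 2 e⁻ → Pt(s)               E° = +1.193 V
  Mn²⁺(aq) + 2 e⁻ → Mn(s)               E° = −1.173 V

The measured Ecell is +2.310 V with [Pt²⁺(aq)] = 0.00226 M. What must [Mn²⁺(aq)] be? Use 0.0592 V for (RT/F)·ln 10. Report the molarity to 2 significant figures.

The Pt²⁺/Pt couple has the larger reduction potential, so it is the cathode: E°cell = +1.193 − (−1.173) = +2.366 V and n = 2.
From the Nernst equation, log Q = n(E° − E)/0.0592 = 2·(+2.366 − (+2.310))/0.0592 = 1.892.
The balanced reaction is Pt²⁺(aq) + Mn(s) → Pt(s) + Mn²⁺(aq), so Q = [Mn²⁺(aq)] / [Pt²⁺(aq)].
Isolating [Mn²⁺(aq)] in Q = 10^{1.892} yields log [Mn²⁺(aq)] = −0.754, i.e. 0.18 M.

0.18 M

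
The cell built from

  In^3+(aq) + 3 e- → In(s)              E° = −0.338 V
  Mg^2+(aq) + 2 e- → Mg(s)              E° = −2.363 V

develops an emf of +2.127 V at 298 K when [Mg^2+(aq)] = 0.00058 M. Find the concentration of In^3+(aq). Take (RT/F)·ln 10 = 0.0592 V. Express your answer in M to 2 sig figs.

In³⁺/In is the cathode (higher E°); E°cell = −0.338 − (−2.363) = +2.025 V with n = 6.
From the Nernst equation, log Q = n(E° − E)/0.0592 = 6·(+2.025 − (+2.127))/0.0592 = −10.338.
The balanced reaction is 2 In^3+(aq) + 3 Mg(s) → 2 In(s) + 3 Mg^2+(aq), so Q = [Mg^2+(aq)]^3 / [In^3+(aq)]^2.
Isolating [In^3+(aq)] in Q = 10^{−10.338} yields log [In^3+(aq)] = 0.314, i.e. 2.1 M.

2.1 M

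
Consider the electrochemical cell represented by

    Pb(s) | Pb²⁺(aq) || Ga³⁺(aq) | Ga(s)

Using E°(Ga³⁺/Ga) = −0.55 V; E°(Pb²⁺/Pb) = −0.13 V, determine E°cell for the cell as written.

−0.42 V

By convention the left-hand electrode in cell notation is the anode (oxidation) and the right-hand electrode is the cathode (reduction).
E°cell = E°(right) − E°(left) = −0.55 − (−0.13) = −0.42 V.
The negative sign shows that, as written, the cell would require an external voltage to drive the reaction.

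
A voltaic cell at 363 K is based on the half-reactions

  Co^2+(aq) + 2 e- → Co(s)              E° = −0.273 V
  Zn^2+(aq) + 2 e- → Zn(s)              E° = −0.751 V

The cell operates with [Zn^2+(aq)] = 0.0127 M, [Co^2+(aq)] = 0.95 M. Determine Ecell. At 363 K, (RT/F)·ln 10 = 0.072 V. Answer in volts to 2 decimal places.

+0.55 V

Since E°(Co²⁺/Co) > E°(Zn²⁺/Zn), Co²⁺/Co serves as the cathode.
E°cell = E°cat − E°an = −0.273 − (−0.751) = +0.478 V; n = 2.
Balancing gives Co^2+(aq) + Zn(s) → Co(s) + Zn^2+(aq); hence Q = [Zn^2+(aq)] / [Co^2+(aq)] = 0.0134 (log Q = −1.874).
Applying E = E° − (RT ln10/nF)·log Q gives +0.478 − (0.072/2)(−1.874) = +0.55 V.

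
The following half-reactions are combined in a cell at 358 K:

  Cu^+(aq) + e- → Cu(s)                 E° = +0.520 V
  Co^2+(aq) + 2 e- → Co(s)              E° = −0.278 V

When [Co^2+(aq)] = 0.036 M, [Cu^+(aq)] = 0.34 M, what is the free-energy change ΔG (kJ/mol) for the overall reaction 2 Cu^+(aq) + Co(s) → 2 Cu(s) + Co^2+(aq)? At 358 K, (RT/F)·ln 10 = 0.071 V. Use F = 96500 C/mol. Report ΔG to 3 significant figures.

−157 kJ/mol

With Cu⁺/Cu reduced at the cathode, E°cell = +0.520 − (−0.278) = +0.798 V and n = 2.
The reaction quotient is [Co^2+(aq)] / [Cu^+(aq)]^2 = 0.311; by Nernst, E = +0.798 − (0.071/2)(−0.507) = +0.8160 V.
Finally ΔG = −nFE = −(2)(96500 C/mol)(+0.8160 V) = −157 kJ/mol.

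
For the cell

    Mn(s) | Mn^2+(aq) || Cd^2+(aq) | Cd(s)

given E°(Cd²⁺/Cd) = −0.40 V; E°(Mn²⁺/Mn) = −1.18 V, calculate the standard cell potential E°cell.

+0.78 V

By convention the left-hand electrode in cell notation is the anode (oxidation) and the right-hand electrode is the cathode (reduction).
E°cell = E°(right) − E°(left) = −0.40 − (−1.18) = +0.78 V.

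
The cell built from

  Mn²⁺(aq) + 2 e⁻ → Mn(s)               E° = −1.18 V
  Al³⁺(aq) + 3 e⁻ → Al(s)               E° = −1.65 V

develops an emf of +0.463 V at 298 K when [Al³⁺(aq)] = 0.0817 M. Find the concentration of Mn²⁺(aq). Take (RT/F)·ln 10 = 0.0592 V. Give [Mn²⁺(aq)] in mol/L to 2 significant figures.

0.11 M

The Mn²⁺/Mn couple has the larger reduction potential, so it is the cathode: E°cell = −1.18 − (−1.65) = +0.47 V and n = 6.
Since E = E° − (0.0592/n)·log Q, log Q = n(E° − E)/0.0592 = 0.709.
For 3 Mn²⁺(aq) + 2 Al(s) → 3 Mn(s) + 2 Al³⁺(aq), the reaction quotient is Q = [Al³⁺(aq)]^2 / [Mn²⁺(aq)]^3.
Isolating [Mn²⁺(aq)] in Q = 10^{0.709} yields log [Mn²⁺(aq)] = −0.962, i.e. 0.11 M.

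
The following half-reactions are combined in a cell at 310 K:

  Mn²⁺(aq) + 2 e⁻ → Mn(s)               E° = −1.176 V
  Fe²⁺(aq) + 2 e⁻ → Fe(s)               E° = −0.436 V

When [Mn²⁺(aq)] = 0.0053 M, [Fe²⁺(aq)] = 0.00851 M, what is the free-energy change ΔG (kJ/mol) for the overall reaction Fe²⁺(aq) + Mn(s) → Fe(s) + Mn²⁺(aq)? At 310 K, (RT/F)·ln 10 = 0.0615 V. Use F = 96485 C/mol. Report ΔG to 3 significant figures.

With Fe²⁺/Fe reduced at the cathode, E°cell = −0.436 − (−1.176) = +0.740 V and n = 2.
Here Q = [Mn²⁺(aq)] / [Fe²⁺(aq)] = 0.623 (log Q = −0.206), giving E = +0.740 − (0.0615/2)·(−0.206) = +0.7463 V.
Then ΔG = −nFE = −2 × 96485 × +0.7463 J/mol = −144 kJ/mol.

−144 kJ/mol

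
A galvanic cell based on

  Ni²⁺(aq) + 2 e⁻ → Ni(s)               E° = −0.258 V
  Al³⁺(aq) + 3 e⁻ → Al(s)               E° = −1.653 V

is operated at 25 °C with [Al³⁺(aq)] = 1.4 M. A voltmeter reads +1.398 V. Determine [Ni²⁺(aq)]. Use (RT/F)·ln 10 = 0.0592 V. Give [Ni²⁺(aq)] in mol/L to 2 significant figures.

The Ni²⁺/Ni couple has the larger reduction potential, so it is the cathode: E°cell = −0.258 − (−1.653) = +1.395 V and n = 6.
From the Nernst equation, log Q = n(E° − E)/0.0592 = 6·(+1.395 − (+1.398))/0.0592 = −0.304.
Balancing electrons gives 3 Ni²⁺(aq) + 2 Al(s) → 3 Ni(s) + 2 Al³⁺(aq); thus Q = [Al³⁺(aq)]^2 / [Ni²⁺(aq)]^3.
Substituting the known concentrations and solving, log [Ni²⁺(aq)] = 0.199 and [Ni²⁺(aq)] = 1.6 M.

1.6 M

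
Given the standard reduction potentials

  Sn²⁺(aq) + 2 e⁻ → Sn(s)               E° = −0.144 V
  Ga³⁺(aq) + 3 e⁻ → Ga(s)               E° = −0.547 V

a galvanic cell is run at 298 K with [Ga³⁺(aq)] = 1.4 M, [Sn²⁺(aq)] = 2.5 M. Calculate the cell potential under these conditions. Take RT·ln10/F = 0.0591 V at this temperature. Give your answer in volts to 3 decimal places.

+0.412 V

Since E°(Sn²⁺/Sn) > E°(Ga³⁺/Ga), Sn²⁺/Sn serves as the cathode.
E°cell = −0.144 − (−0.547) = +0.403 V, with n = 6 electrons transferred.
Balancing gives 3 Sn²⁺(aq) + 2 Ga(s) → 3 Sn(s) + 2 Ga³⁺(aq); hence Q = [Ga³⁺(aq)]^2 / [Sn²⁺(aq)]^3 = 0.125 (log Q = −0.902).
By the Nernst equation, E = +0.403 − (0.0591/6)·(−0.902) = +0.412 V.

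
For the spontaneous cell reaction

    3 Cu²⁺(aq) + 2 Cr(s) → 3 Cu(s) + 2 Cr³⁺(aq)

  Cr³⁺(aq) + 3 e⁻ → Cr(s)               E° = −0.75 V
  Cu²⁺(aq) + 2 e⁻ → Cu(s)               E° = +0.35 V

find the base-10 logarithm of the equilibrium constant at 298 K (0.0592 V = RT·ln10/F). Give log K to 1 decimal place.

The Cu²⁺/Cu couple is reduced (cathode); E°cell = +0.35 − (−0.75) = +1.10 V with n = 6.
At equilibrium E = 0, so log K = nE°cell / 0.0592 = (6)(+1.10) / 0.0592 = 111.5.

log K = 111.5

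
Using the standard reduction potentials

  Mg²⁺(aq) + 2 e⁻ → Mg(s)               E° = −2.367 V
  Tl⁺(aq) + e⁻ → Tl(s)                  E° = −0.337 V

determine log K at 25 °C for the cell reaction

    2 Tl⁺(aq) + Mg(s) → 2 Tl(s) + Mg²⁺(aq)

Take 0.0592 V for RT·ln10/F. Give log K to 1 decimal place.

The Tl⁺/Tl couple is reduced (cathode); E°cell = −0.337 − (−2.367) = +2.030 V with n = 2.
At equilibrium E = 0, so log K = nE°cell / 0.0592 = (2)(+2.030) / 0.0592 = 68.6.

log K = 68.6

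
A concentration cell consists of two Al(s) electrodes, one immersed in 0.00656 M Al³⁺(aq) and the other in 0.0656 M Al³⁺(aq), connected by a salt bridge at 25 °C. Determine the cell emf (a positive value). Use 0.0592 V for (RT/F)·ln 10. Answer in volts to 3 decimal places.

0.020 V

For a concentration cell E°cell = 0, since both electrodes use the same couple.
The compartment with the higher Al³⁺(aq) concentration (0.0656 M) acts as the cathode; ions are reduced there and produced at the dilute (0.00656 M) anode.
With n = 3, Ecell = −(0.0592/3)·log([dilute]/[conc]) = −(0.0592/3)·log(0.00656/0.0656) = +0.020 V.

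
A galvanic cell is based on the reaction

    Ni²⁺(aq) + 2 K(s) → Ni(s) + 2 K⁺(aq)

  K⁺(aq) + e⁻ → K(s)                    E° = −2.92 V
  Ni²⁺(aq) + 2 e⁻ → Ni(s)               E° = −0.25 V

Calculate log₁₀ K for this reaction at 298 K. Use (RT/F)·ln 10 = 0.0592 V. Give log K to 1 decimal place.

log K = 90.2

The Ni²⁺/Ni couple is reduced (cathode); E°cell = −0.25 − (−2.92) = +2.67 V with n = 2.
At equilibrium E = 0, so log K = nE°cell / 0.0592 = (2)(+2.67) / 0.0592 = 90.2.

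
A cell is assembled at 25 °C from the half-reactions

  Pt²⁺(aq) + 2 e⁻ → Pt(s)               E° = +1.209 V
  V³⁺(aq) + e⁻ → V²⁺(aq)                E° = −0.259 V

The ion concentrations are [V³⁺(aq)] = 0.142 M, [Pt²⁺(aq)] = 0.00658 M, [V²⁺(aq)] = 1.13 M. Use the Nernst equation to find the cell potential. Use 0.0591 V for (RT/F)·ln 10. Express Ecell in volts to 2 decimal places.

Pt²⁺/Pt is reduced (cathode, E° = +1.209 V) and V³⁺/V²⁺ is oxidized (anode).
E°cell = E°cat − E°an = +1.209 − (−0.259) = +1.468 V; n = 2.
Balancing gives Pt²⁺(aq) + 2 V²⁺(aq) → Pt(s) + 2 V³⁺(aq); hence Q = [V³⁺(aq)]^2 / ([Pt²⁺(aq)]·[V²⁺(aq)]^2) = 2.4 (log Q = 0.380).
E = E° − (0.0591/n)·log Q = +1.468 − (0.0591/2)(0.380) = +1.46 V.

+1.46 V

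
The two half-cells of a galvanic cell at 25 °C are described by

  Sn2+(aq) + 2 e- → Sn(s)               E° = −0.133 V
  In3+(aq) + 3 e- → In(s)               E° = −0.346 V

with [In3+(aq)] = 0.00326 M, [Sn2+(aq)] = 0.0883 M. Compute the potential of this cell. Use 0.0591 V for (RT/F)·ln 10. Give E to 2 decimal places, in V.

+0.23 V

Since E°(Sn²⁺/Sn) > E°(In³⁺/In), Sn²⁺/Sn serves as the cathode.
E°cell = −0.133 − (−0.346) = +0.213 V, with n = 6 electrons transferred.
The balanced reaction is 3 Sn2+(aq) + 2 In(s) → 3 Sn(s) + 2 In3+(aq), so Q = [In3+(aq)]^2 / [Sn2+(aq)]^3 = 0.0154 and log Q = −1.811.
Applying E = E° − (RT ln10/nF)·log Q gives +0.213 − (0.0591/6)(−1.811) = +0.23 V.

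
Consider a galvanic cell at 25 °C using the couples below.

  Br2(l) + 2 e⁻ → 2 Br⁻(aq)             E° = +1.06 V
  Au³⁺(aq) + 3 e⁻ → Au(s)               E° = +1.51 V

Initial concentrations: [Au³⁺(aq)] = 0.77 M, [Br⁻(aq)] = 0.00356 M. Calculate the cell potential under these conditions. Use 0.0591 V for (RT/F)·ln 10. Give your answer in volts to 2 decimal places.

+0.30 V

Since E°(Au³⁺/Au) > E°(Br₂/Br⁻), Au³⁺/Au serves as the cathode.
E°cell = E°cat − E°an = +1.51 − (+1.06) = +0.45 V; n = 6.
For the overall reaction 2 Au³⁺(aq) + 6 Br⁻(aq) → 2 Au(s) + 3 Br2(l), Q = 1 / ([Au³⁺(aq)]^2·[Br⁻(aq)]^6) = 8.29×10^14, giving log Q = 14.918.
Applying E = E° − (RT ln10/nF)·log Q gives +0.45 − (0.0591/6)(14.918) = +0.30 V.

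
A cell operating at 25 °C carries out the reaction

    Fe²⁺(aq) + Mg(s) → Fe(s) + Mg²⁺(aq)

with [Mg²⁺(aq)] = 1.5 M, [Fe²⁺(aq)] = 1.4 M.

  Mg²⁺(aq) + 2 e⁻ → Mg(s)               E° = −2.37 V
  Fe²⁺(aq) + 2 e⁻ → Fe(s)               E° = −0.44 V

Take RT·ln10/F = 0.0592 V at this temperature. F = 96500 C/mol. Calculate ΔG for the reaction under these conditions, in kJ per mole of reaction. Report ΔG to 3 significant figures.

−372 kJ/mol

The standard cell potential is −0.44 − (−2.37) = +1.93 V, with n = 2 electrons in the balanced equation.
Q = [Mg²⁺(aq)] / [Fe²⁺(aq)] = 1.07, so log Q = 0.030 and E = +1.93 − (0.0592/2)(0.030) = +1.9291 V.
Finally ΔG = −nFE = −(2)(96500 C/mol)(+1.9291 V) = −372 kJ/mol.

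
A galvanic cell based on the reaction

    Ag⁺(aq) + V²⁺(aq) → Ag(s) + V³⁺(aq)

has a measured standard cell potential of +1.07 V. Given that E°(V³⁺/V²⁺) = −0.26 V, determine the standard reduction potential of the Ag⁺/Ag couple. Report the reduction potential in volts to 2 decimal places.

In the reaction as written the Ag⁺/Ag couple is reduced (cathode) and V³⁺/V²⁺ is oxidized (anode), so E°cell = E°(Ag⁺/Ag) − E°(V³⁺/V²⁺).
E°(Ag⁺/Ag) = E°cell + E°(anode) = +1.07 + (−0.26) = +0.81 V.

+0.81 V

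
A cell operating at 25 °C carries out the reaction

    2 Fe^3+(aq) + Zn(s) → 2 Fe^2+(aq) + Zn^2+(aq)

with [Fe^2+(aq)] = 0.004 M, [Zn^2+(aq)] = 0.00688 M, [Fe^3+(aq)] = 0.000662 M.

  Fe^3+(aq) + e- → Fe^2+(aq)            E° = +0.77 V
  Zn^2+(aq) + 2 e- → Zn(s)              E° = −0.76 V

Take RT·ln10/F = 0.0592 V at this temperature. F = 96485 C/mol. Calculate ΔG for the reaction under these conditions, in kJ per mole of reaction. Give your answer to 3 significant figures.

The standard cell potential is +0.77 − (−0.76) = +1.53 V, with n = 2 electrons in the balanced equation.
Q = ([Fe^2+(aq)]^2·[Zn^2+(aq)]) / [Fe^3+(aq)]^2 = 0.251, so log Q = −0.600 and E = +1.53 − (0.0592/2)(−0.600) = +1.5478 V.
Then ΔG = −nFE = −2 × 96485 × +1.5478 J/mol = −299 kJ/mol.

−299 kJ/mol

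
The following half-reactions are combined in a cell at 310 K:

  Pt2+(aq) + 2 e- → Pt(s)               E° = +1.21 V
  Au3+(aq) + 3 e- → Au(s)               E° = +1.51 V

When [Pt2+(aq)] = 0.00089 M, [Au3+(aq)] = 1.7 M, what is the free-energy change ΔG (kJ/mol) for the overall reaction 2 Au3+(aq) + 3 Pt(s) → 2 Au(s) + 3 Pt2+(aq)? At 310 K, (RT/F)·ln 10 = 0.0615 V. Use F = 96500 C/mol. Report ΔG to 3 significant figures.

−231 kJ/mol

With Au³⁺/Au reduced at the cathode, E°cell = +1.51 − (+1.21) = +0.30 V and n = 6.
Here Q = [Pt2+(aq)]^3 / [Au3+(aq)]^2 = 2.44×10^−10 (log Q = −9.613), giving E = +0.30 − (0.0615/6)·(−9.613) = +0.3985 V.
Finally ΔG = −nFE = −(6)(96500 C/mol)(+0.3985 V) = −231 kJ/mol.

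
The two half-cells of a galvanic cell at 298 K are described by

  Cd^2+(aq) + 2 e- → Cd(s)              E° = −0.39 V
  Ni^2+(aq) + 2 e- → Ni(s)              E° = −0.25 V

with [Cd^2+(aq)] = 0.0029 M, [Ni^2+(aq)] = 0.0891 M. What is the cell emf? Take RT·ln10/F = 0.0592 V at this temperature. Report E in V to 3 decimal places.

Since E°(Ni²⁺/Ni) > E°(Cd²⁺/Cd), Ni²⁺/Ni serves as the cathode.
E°cell = E°cat − E°an = −0.25 − (−0.39) = +0.14 V; n = 2.
For the overall reaction Ni^2+(aq) + Cd(s) → Ni(s) + Cd^2+(aq), Q = [Cd^2+(aq)] / [Ni^2+(aq)] = 0.0325, giving log Q = −1.487.
E = E° − (0.0592/n)·log Q = +0.14 − (0.0592/2)(−1.487) = +0.184 V.

+0.184 V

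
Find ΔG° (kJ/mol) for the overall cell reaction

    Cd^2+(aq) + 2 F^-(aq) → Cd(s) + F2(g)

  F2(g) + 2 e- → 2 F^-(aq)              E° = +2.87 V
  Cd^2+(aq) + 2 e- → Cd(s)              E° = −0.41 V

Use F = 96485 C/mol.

In the reaction as written Cd^2+(aq) is reduced, so the Cd²⁺/Cd couple is the cathode and F₂/F⁻ is the anode.
E°cell = −0.41 − (+2.87) = −3.28 V; balancing electrons gives n = 2.
ΔG° = −nFE°cell = −(2)(96485)(−3.28) J/mol = +633 kJ/mol.

+633 kJ/mol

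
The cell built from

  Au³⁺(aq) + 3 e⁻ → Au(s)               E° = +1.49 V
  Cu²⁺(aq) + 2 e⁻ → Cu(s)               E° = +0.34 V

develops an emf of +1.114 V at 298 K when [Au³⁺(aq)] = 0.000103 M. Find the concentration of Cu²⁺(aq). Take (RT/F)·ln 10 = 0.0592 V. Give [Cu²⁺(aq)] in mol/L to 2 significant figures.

0.036 M

With Au³⁺/Au at the cathode and Cu²⁺/Cu at the anode, E°cell = +1.49 − (+0.34) = +1.15 V (n = 6).
Since E = E° − (0.0592/n)·log Q, log Q = n(E° − E)/0.0592 = 3.649.
Balancing electrons gives 2 Au³⁺(aq) + 3 Cu(s) → 2 Au(s) + 3 Cu²⁺(aq); thus Q = [Cu²⁺(aq)]^3 / [Au³⁺(aq)]^2.
Substituting the known concentrations and solving, log [Cu²⁺(aq)] = −1.442 and [Cu²⁺(aq)] = 0.036 M.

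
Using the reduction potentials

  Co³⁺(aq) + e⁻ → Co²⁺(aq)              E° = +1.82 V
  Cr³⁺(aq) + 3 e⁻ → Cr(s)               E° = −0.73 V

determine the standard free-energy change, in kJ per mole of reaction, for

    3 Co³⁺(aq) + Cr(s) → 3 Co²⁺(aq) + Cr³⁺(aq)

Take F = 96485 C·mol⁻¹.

In the reaction as written Co³⁺(aq) is reduced, so the Co³⁺/Co²⁺ couple is the cathode and Cr³⁺/Cr is the anode.
E°cell = +1.82 − (−0.73) = +2.55 V; balancing electrons gives n = 3.
ΔG° = −nFE°cell = −(3)(96485)(+2.55) J/mol = −738 kJ/mol.

−738 kJ/mol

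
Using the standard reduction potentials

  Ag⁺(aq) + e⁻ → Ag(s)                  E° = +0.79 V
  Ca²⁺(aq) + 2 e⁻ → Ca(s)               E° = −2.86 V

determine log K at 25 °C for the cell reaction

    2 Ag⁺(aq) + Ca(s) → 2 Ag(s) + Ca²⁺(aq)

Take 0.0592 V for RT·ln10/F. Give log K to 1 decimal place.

log K = 123.3

The Ag⁺/Ag couple is reduced (cathode); E°cell = +0.79 − (−2.86) = +3.65 V with n = 2.
At equilibrium E = 0, so log K = nE°cell / 0.0592 = (2)(+3.65) / 0.0592 = 123.3.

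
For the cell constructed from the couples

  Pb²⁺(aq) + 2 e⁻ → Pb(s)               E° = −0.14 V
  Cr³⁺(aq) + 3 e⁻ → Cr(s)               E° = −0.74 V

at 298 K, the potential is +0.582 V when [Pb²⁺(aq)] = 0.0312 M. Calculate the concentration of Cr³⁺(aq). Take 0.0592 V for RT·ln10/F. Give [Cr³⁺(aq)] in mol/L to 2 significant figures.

With Pb²⁺/Pb at the cathode and Cr³⁺/Cr at the anode, E°cell = −0.14 − (−0.74) = +0.60 V (n = 6).
From the Nernst equation, log Q = n(E° − E)/0.0592 = 6·(+0.60 − (+0.582))/0.0592 = 1.824.
For 3 Pb²⁺(aq) + 2 Cr(s) → 3 Pb(s) + 2 Cr³⁺(aq), the reaction quotient is Q = [Cr³⁺(aq)]^2 / [Pb²⁺(aq)]^3.
Isolating [Cr³⁺(aq)] in Q = 10^{1.824} yields log [Cr³⁺(aq)] = −1.347, i.e. 0.045 M.

0.045 M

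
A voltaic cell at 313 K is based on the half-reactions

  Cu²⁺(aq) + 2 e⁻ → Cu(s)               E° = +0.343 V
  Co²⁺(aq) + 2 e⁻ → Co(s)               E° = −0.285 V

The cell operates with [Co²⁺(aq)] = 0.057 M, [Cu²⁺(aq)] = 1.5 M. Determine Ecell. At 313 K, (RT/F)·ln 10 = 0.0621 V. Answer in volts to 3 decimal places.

+0.672 V

Cu²⁺/Cu is reduced (cathode, E° = +0.343 V) and Co²⁺/Co is oxidized (anode).
The standard potential is +0.343 − (−0.285) = +0.628 V and the balanced reaction transfers n = 2 electrons.
Balancing gives Cu²⁺(aq) + Co(s) → Cu(s) + Co²⁺(aq); hence Q = [Co²⁺(aq)] / [Cu²⁺(aq)] = 0.038 (log Q = −1.420).
By the Nernst equation, E = +0.628 − (0.0621/2)·(−1.420) = +0.672 V.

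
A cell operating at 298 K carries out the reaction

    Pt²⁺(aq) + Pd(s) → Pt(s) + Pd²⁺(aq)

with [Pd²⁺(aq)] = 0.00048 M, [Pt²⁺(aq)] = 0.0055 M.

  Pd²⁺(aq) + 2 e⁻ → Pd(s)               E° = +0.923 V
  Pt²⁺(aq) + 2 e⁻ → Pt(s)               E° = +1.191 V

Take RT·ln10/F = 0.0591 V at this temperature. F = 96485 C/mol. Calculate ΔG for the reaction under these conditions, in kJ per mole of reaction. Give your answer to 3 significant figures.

−57.8 kJ/mol

E°cell = +1.191 − (+0.923) = +0.268 V; the balanced reaction transfers n = 2 electrons.
Q = [Pd²⁺(aq)] / [Pt²⁺(aq)] = 0.0873, so log Q = −1.059 and E = +0.268 − (0.0591/2)(−1.059) = +0.2993 V.
ΔG = −nFE = −(2)(96485)(+0.2993) J/mol = −57.8 kJ/mol.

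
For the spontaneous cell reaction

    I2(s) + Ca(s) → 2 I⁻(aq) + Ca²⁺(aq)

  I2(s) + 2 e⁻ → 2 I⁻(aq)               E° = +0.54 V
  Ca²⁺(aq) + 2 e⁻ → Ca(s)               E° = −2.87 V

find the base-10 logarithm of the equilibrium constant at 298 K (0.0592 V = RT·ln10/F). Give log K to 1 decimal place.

The I₂/I⁻ couple is reduced (cathode); E°cell = +0.54 − (−2.87) = +3.41 V with n = 2.
At equilibrium E = 0, so log K = nE°cell / 0.0592 = (2)(+3.41) / 0.0592 = 115.2.

log K = 115.2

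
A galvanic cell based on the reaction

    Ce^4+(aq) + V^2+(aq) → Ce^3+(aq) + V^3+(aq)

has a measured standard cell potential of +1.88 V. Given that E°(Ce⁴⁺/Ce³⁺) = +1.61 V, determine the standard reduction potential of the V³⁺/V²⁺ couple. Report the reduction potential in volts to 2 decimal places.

−0.27 V

In the reaction as written the Ce⁴⁺/Ce³⁺ couple is reduced (cathode) and V³⁺/V²⁺ is oxidized (anode), so E°cell = E°(Ce⁴⁺/Ce³⁺) − E°(V³⁺/V²⁺).
E°(V³⁺/V²⁺) = E°(cathode) − E°cell = +1.61 − (+1.88) = −0.27 V.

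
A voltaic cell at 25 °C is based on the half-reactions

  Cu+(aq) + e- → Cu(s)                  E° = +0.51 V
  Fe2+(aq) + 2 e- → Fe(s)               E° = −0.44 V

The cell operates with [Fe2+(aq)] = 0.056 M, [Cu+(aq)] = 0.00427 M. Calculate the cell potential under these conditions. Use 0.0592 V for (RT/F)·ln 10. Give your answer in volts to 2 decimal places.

Since E°(Cu⁺/Cu) > E°(Fe²⁺/Fe), Cu⁺/Cu serves as the cathode.
E°cell = E°cat − E°an = +0.51 − (−0.44) = +0.95 V; n = 2.
The balanced reaction is 2 Cu+(aq) + Fe(s) → 2 Cu(s) + Fe2+(aq), so Q = [Fe2+(aq)] / [Cu+(aq)]^2 = 3.07×10^3 and log Q = 3.487.
By the Nernst equation, E = +0.95 − (0.0592/2)·(3.487) = +0.85 V.

+0.85 V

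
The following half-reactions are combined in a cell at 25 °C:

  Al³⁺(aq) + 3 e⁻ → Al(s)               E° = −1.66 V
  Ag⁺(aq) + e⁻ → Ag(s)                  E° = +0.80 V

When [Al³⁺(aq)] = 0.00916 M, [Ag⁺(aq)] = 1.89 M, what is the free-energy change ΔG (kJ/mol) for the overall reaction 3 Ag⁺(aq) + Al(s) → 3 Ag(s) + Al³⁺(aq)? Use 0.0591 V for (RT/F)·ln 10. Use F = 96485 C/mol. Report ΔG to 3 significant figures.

−728 kJ/mol

E°cell = +0.80 − (−1.66) = +2.46 V; the balanced reaction transfers n = 3 electrons.
Here Q = [Al³⁺(aq)] / [Ag⁺(aq)]^3 = 0.00136 (log Q = −2.867), giving E = +2.46 − (0.0591/3)·(−2.867) = +2.5165 V.
ΔG = −nFE = −(3)(96485)(+2.5165) J/mol = −728 kJ/mol.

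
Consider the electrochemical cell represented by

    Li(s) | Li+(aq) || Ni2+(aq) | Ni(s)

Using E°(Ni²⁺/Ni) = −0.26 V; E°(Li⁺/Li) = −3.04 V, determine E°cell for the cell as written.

By convention the left-hand electrode in cell notation is the anode (oxidation) and the right-hand electrode is the cathode (reduction).
E°cell = E°(right) − E°(left) = −0.26 − (−3.04) = +2.78 V.

+2.78 V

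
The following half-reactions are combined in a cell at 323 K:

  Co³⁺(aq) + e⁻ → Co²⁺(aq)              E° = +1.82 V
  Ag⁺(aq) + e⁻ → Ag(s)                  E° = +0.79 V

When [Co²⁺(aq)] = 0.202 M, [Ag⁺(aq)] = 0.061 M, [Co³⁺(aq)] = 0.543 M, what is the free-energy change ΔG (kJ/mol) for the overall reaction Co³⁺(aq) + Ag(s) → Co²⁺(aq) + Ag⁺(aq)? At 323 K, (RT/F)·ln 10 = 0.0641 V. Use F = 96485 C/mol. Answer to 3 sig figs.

E°cell = +1.82 − (+0.79) = +1.03 V; the balanced reaction transfers n = 1 electron.
Here Q = ([Co²⁺(aq)]·[Ag⁺(aq)]) / [Co³⁺(aq)] = 0.0227 (log Q = −1.644), giving E = +1.03 − (0.0641/1)·(−1.644) = +1.1354 V.
Finally ΔG = −nFE = −(1)(96485 C/mol)(+1.1354 V) = −110 kJ/mol.

−110 kJ/mol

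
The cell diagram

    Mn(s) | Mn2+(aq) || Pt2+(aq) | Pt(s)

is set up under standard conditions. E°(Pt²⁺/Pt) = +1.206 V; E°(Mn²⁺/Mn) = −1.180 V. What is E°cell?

+2.386 V

By convention the left-hand electrode in cell notation is the anode (oxidation) and the right-hand electrode is the cathode (reduction).
E°cell = E°(right) − E°(left) = +1.206 − (−1.180) = +2.386 V.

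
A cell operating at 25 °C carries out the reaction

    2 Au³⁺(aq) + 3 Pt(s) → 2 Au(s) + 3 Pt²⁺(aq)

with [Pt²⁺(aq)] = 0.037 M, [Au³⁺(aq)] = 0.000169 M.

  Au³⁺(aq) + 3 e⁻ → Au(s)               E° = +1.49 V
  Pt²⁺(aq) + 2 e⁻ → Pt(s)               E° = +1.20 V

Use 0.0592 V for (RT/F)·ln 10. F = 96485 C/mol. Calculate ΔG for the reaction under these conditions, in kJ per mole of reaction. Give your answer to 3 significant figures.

E°cell = +1.49 − (+1.20) = +0.29 V; the balanced reaction transfers n = 6 electrons.
The reaction quotient is [Pt²⁺(aq)]^3 / [Au³⁺(aq)]^2 = 1.77×10^3; by Nernst, E = +0.29 − (0.0592/6)(3.249) = +0.2579 V.
ΔG = −nFE = −(6)(96485)(+0.2579) J/mol = −149 kJ/mol.

−149 kJ/mol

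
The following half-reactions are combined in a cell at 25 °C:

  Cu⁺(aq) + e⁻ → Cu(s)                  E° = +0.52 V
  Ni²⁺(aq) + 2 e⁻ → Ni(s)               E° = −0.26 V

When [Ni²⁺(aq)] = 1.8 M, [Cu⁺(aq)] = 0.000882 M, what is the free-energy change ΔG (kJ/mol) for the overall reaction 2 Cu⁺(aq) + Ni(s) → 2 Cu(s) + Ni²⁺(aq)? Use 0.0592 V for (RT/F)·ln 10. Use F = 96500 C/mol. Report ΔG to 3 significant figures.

−114 kJ/mol

The standard cell potential is +0.52 − (−0.26) = +0.78 V, with n = 2 electrons in the balanced equation.
The reaction quotient is [Ni²⁺(aq)] / [Cu⁺(aq)]^2 = 2.31×10^6; by Nernst, E = +0.78 − (0.0592/2)(6.364) = +0.5916 V.
ΔG = −nFE = −(2)(96500)(+0.5916) J/mol = −114 kJ/mol.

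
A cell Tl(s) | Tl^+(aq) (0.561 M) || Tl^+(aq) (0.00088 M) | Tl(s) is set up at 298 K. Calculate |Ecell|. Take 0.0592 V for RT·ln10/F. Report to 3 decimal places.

0.166 V

For a concentration cell E°cell = 0, since both electrodes use the same couple.
The compartment with the higher Tl^+(aq) concentration (0.561 M) acts as the cathode; ions are reduced there and produced at the dilute (0.00088 M) anode.
With n = 1, Ecell = −(0.0592/1)·log([dilute]/[conc]) = −(0.0592/1)·log(0.00088/0.561) = +0.166 V.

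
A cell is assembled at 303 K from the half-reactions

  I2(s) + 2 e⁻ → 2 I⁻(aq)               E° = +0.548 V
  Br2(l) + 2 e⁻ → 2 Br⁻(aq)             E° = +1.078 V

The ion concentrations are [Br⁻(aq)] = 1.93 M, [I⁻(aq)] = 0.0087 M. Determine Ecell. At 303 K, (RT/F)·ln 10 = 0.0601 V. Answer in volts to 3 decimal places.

Br₂/Br⁻ is reduced (cathode, E° = +1.078 V) and I₂/I⁻ is oxidized (anode).
E°cell = E°cat − E°an = +1.078 − (+0.548) = +0.530 V; n = 2.
The balanced reaction is Br2(l) + 2 I⁻(aq) → 2 Br⁻(aq) + I2(s), so Q = [Br⁻(aq)]^2 / [I⁻(aq)]^2 = 4.92×10^4 and log Q = 4.692.
Applying E = E° − (RT ln10/nF)·log Q gives +0.530 − (0.0601/2)(4.692) = +0.389 V.

+0.389 V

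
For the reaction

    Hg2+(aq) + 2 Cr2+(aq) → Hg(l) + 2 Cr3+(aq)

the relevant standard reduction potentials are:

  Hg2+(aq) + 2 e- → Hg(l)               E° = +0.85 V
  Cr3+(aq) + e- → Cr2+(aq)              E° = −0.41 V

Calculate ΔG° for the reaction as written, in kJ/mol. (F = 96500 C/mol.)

In the reaction as written Hg2+(aq) is reduced, so the Hg²⁺/Hg couple is the cathode and Cr³⁺/Cr²⁺ is the anode.
E°cell = +0.85 − (−0.41) = +1.26 V; balancing electrons gives n = 2.
ΔG° = −nFE°cell = −(2)(96500)(+1.26) J/mol = −243 kJ/mol.

−243 kJ/mol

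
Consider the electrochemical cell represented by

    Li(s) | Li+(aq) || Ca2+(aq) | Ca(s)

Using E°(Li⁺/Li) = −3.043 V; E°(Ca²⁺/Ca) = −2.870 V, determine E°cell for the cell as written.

+0.173 V

By convention the left-hand electrode in cell notation is the anode (oxidation) and the right-hand electrode is the cathode (reduction).
E°cell = E°(right) − E°(left) = −2.870 − (−3.043) = +0.173 V.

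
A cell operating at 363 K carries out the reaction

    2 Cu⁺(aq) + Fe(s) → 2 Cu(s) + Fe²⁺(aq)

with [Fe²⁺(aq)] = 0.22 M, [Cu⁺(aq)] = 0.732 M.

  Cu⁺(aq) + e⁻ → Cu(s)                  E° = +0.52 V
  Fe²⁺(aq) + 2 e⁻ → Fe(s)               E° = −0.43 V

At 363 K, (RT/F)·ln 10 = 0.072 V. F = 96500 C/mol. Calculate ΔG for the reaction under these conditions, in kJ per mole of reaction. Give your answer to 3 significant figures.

−186 kJ/mol

E°cell = +0.52 − (−0.43) = +0.95 V; the balanced reaction transfers n = 2 electrons.
Q = [Fe²⁺(aq)] / [Cu⁺(aq)]^2 = 0.411, so log Q = −0.387 and E = +0.95 − (0.072/2)(−0.387) = +0.9639 V.
ΔG = −nFE = −(2)(96500)(+0.9639) J/mol = −186 kJ/mol.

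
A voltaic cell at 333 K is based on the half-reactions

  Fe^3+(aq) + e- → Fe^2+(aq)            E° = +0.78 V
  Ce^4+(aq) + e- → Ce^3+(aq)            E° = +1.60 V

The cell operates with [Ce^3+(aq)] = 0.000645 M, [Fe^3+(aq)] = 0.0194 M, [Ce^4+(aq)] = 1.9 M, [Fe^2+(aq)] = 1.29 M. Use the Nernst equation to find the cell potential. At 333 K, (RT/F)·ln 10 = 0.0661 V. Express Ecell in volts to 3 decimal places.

The Ce⁴⁺/Ce³⁺ couple has the more positive E°, so it is the cathode; Fe³⁺/Fe²⁺ is the anode.
The standard potential is +1.60 − (+0.78) = +0.82 V and the balanced reaction transfers n = 1 electron.
The balanced reaction is Ce^4+(aq) + Fe^2+(aq) → Ce^3+(aq) + Fe^3+(aq), so Q = ([Ce^3+(aq)]·[Fe^3+(aq)]) / ([Ce^4+(aq)]·[Fe^2+(aq)]) = 5.11×10^−6 and log Q = −5.292.
By the Nernst equation, E = +0.82 − (0.0661/1)·(−5.292) = +1.170 V.

+1.170 V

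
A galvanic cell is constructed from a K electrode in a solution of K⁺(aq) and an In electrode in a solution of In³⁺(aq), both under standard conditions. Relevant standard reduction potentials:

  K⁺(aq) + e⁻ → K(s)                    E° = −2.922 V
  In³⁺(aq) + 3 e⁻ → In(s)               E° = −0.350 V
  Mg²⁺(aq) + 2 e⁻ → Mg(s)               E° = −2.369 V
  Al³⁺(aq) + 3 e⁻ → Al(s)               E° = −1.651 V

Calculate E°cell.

+2.572 V

The In³⁺/In couple has the higher E°, so In ion is reduced (cathode) and K is oxidized (anode).
E°cell = E°(cathode) − E°(anode) = −0.350 − (−2.922) = +2.572 V.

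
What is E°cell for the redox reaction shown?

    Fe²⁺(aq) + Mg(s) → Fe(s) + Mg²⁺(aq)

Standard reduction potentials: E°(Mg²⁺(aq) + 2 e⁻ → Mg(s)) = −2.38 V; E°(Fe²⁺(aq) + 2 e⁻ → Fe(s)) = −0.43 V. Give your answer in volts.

+1.95 V

Fe²⁺(aq) gains electrons, so the Fe²⁺/Fe couple is the cathode; the Mg²⁺/Mg couple is the anode.
E°cell = E°(cathode) − E°(anode) = −0.43 − (−2.38) = +1.95 V.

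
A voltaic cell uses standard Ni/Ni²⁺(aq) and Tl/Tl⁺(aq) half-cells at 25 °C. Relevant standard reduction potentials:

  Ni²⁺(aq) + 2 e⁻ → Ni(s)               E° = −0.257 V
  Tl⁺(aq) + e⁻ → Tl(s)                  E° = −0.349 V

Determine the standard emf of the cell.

+0.092 V

Of the two couples in this cell, the one with the more positive reduction potential is reduced at the cathode: here that is Ni²⁺/Ni (−0.257 V); Tl⁺/Tl (−0.349 V) is the anode.
E°cell = E°(cathode) − E°(anode) = −0.257 − (−0.349) = +0.092 V.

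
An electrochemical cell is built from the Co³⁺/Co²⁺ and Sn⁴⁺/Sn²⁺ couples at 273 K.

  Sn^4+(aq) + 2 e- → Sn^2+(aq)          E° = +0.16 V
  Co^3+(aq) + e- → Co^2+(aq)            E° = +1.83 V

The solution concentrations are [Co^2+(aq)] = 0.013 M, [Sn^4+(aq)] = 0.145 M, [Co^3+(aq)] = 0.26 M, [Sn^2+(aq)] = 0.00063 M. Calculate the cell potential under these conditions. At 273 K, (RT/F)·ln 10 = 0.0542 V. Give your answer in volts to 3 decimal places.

Co³⁺/Co²⁺ is reduced (cathode, E° = +1.83 V) and Sn⁴⁺/Sn²⁺ is oxidized (anode).
The standard potential is +1.83 − (+0.16) = +1.67 V and the balanced reaction transfers n = 2 electrons.
For the overall reaction 2 Co^3+(aq) + Sn^2+(aq) → 2 Co^2+(aq) + Sn^4+(aq), Q = ([Co^2+(aq)]^2·[Sn^4+(aq)]) / ([Co^3+(aq)]^2·[Sn^2+(aq)]) = 0.575, giving log Q = −0.240.
Applying E = E° − (RT ln10/nF)·log Q gives +1.67 − (0.0542/2)(−0.240) = +1.677 V.

+1.677 V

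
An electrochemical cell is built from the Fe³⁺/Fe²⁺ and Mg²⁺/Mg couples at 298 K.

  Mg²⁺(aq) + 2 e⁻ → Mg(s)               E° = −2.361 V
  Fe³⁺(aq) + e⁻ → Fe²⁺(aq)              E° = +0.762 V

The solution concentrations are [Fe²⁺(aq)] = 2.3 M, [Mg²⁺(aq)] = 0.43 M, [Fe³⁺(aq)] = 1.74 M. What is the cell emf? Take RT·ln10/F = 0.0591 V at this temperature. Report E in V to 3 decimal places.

+3.127 V

Since E°(Fe³⁺/Fe²⁺) > E°(Mg²⁺/Mg), Fe³⁺/Fe²⁺ serves as the cathode.
E°cell = +0.762 − (−2.361) = +3.123 V, with n = 2 electrons transferred.
Balancing gives 2 Fe³⁺(aq) + Mg(s) → 2 Fe²⁺(aq) + Mg²⁺(aq); hence Q = ([Fe²⁺(aq)]^2·[Mg²⁺(aq)]) / [Fe³⁺(aq)]^2 = 0.751 (log Q = −0.124).
Applying E = E° − (RT ln10/nF)·log Q gives +3.123 − (0.0591/2)(−0.124) = +3.127 V.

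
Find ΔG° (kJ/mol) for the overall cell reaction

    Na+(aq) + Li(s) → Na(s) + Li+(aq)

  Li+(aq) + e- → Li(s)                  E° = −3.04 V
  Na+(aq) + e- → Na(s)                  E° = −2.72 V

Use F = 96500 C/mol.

−30.9 kJ/mol

In the reaction as written Na+(aq) is reduced, so the Na⁺/Na couple is the cathode and Li⁺/Li is the anode.
E°cell = −2.72 − (−3.04) = +0.32 V; balancing electrons gives n = 1.
ΔG° = −nFE°cell = −(1)(96500)(+0.32) J/mol = −30.9 kJ/mol.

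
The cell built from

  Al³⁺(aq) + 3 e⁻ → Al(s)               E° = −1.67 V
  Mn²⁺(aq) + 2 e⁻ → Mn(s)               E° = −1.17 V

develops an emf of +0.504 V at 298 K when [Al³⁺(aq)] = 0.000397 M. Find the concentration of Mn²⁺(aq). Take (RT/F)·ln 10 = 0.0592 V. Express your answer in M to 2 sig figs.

With Mn²⁺/Mn at the cathode and Al³⁺/Al at the anode, E°cell = −1.17 − (−1.67) = +0.50 V (n = 6).
From the Nernst equation, log Q = n(E° − E)/0.0592 = 6·(+0.50 − (+0.504))/0.0592 = −0.405.
Balancing electrons gives 3 Mn²⁺(aq) + 2 Al(s) → 3 Mn(s) + 2 Al³⁺(aq); thus Q = [Al³⁺(aq)]^2 / [Mn²⁺(aq)]^3.
Solving for the unknown gives log [Mn²⁺(aq)] = −2.132, so [Mn²⁺(aq)] ≈ 0.0074 M.

0.0074 M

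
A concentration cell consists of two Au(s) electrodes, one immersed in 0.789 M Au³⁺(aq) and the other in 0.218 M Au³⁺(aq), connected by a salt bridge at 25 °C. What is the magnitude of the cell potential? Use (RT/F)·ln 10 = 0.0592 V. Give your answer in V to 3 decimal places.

0.011 V

For a concentration cell E°cell = 0, since both electrodes use the same couple.
The compartment with the higher Au³⁺(aq) concentration (0.789 M) acts as the cathode; ions are reduced there and produced at the dilute (0.218 M) anode.
With n = 3, Ecell = −(0.0592/3)·log([dilute]/[conc]) = −(0.0592/3)·log(0.218/0.789) = +0.011 V.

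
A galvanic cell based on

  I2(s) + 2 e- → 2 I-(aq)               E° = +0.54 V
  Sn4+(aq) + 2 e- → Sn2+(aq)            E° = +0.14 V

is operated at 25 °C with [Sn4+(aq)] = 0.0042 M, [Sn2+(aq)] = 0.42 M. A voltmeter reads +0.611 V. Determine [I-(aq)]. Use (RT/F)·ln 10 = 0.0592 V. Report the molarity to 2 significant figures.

0.0027 M

With I₂/I⁻ at the cathode and Sn⁴⁺/Sn²⁺ at the anode, E°cell = +0.54 − (+0.14) = +0.40 V (n = 2).
From the Nernst equation, log Q = n(E° − E)/0.0592 = 2·(+0.40 − (+0.611))/0.0592 = −7.128.
For I2(s) + Sn2+(aq) → 2 I-(aq) + Sn4+(aq), the reaction quotient is Q = ([I-(aq)]^2·[Sn4+(aq)]) / [Sn2+(aq)].
Substituting the known concentrations and solving, log [I-(aq)] = −2.564 and [I-(aq)] = 0.0027 M.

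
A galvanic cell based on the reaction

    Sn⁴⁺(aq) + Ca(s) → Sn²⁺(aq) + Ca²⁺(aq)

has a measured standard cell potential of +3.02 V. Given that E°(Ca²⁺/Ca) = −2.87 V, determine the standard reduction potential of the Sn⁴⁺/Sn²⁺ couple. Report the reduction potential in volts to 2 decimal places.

In the reaction as written the Sn⁴⁺/Sn²⁺ couple is reduced (cathode) and Ca²⁺/Ca is oxidized (anode), so E°cell = E°(Sn⁴⁺/Sn²⁺) − E°(Ca²⁺/Ca).
E°(Sn⁴⁺/Sn²⁺) = E°cell + E°(anode) = +3.02 + (−2.87) = +0.15 V.

+0.15 V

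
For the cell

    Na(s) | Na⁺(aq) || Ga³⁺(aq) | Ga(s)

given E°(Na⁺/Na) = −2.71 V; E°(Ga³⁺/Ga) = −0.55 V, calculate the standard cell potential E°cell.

By convention the left-hand electrode in cell notation is the anode (oxidation) and the right-hand electrode is the cathode (reduction).
E°cell = E°(right) − E°(left) = −0.55 − (−2.71) = +2.16 V.

+2.16 V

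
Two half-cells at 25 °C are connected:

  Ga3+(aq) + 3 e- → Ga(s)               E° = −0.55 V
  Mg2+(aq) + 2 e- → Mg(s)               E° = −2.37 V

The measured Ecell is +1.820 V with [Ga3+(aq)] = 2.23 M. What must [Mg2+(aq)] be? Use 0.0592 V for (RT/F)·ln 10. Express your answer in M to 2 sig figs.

Ga³⁺/Ga is the cathode (higher E°); E°cell = −0.55 − (−2.37) = +1.82 V with n = 6.
Since E = E° − (0.0592/n)·log Q, log Q = n(E° − E)/0.0592 = 0.000.
Balancing electrons gives 2 Ga3+(aq) + 3 Mg(s) → 2 Ga(s) + 3 Mg2+(aq); thus Q = [Mg2+(aq)]^3 / [Ga3+(aq)]^2.
Solving for the unknown gives log [Mg2+(aq)] = 0.232, so [Mg2+(aq)] ≈ 1.7 M.

1.7 M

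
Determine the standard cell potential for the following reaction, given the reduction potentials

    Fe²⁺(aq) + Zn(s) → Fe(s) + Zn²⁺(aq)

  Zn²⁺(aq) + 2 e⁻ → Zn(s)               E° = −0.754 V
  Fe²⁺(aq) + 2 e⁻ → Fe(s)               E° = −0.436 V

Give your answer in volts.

In the reaction as written, Fe²⁺(aq) is reduced (cathode) and Zn²⁺(aq) is produced by oxidation at the anode.
E°cell = E°(cathode) − E°(anode) = −0.436 − (−0.754) = +0.318 V.

+0.318 V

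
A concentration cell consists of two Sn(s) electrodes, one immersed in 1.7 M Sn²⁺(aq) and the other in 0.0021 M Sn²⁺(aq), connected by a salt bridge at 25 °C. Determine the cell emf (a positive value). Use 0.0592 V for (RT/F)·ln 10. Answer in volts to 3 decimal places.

0.086 V

For a concentration cell E°cell = 0, since both electrodes use the same couple.
The compartment with the higher Sn²⁺(aq) concentration (1.7 M) acts as the cathode; ions are reduced there and produced at the dilute (0.0021 M) anode.
With n = 2, Ecell = −(0.0592/2)·log([dilute]/[conc]) = −(0.0592/2)·log(0.0021/1.7) = +0.086 V.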